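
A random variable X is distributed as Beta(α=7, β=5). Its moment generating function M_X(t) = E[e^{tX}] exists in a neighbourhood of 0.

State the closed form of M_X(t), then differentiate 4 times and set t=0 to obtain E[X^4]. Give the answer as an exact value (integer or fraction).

E[X^4] = D^4[M](0) = 2/13

M_X(t) = ₁F₁(7; 12; t)
D^4[M](t) = 2*₁F₁(11; 16; t)/13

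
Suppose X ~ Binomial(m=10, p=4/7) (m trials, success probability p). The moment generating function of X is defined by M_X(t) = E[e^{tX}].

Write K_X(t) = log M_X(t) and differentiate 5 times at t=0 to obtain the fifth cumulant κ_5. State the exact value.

M_X(t) = (4*e^(t)/7 + 3/7)^10
K_X(t) = log M_X(t) = 10*log(4*e^(t)/7 + 3/7)
dK/dt = 40*e^(t)/(4*e^(t) + 3)
d^2K/dt^2 = 120*e^(t)/(16*e^(2*t) + 24*e^(t) + 9)
d^3K/dt^3 = (-480*e^(2*t) + 360*e^(t))/(64*e^(3*t) + 144*e^(2*t) + 108*e^(t) + 27)
d^4K/dt^4 = (1920*e^(3*t) - 5760*e^(2*t) + 1080*e^(t))/(256*e^(4*t) + 768*e^(3*t) + 864*e^(2*t) + 432*e^(t) + 81)
d^5K/dt^5 = (-7680*e^(4*t) + 63360*e^(3*t) - 47520*e^(2*t) + 3240*e^(t))/(1024*e^(5*t) + 3840*e^(4*t) + 5760*e^(3*t) + 4320*e^(2*t) + 1620*e^(t) + 243)

κ_5 = d^5K/dt^5 |_{t=0} = 11400/16807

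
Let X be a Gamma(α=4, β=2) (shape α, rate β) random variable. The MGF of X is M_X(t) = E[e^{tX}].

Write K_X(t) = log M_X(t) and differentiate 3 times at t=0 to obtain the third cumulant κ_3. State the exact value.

κ_3 = D^3[K](0) = 1

M_X(t) = 16/(2 - t)^4
K_X(t) = log M_X(t) = -4*log(2 - t) + 4*log(2)
D^3[K](t) = -8/(t^3 - 6*t^2 + 12*t - 8)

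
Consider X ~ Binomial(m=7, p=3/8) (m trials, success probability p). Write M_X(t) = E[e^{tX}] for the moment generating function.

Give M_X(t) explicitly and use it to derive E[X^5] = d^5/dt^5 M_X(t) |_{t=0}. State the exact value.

M_X(t) = (3*e^(t)/8 + 5/8)^7

E[X^5] = d^5M/dt^5 |_{t=0} = 2264577/4096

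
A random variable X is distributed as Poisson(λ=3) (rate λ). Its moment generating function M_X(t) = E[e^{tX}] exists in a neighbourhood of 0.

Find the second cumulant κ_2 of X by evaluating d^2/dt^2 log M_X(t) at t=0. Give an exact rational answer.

κ_2 = D^2[K](0) = 3

M_X(t) = e^(3*e^(t) - 3)
K_X(t) = log M_X(t) = 3*e^(t) - 3
D^2[K](t) = 3*e^(t)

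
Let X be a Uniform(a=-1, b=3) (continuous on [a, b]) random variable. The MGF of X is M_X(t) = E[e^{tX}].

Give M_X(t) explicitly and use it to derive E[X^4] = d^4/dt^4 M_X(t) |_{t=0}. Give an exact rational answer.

M_X(t) = (e^(3*t) - e^(-t))/(4*t)
M^(4)(t) = (81*t^4*e^(4*t) - t^4 - 108*t^3*e^(4*t) - 4*t^3 + 108*t^2*e^(4*t) - 12*t^2 - 72*t*e^(4*t) - 24*t + 24*e^(4*t) - 24)*e^(-t)/(4*t^5)

E[X^4] = M^(4)(0) = 61/5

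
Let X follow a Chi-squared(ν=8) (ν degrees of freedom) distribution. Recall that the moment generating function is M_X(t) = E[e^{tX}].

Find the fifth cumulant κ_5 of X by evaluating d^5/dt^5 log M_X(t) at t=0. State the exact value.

κ_5 = D^5[K](0) = 3072

M_X(t) = (1 - 2*t)^(-4)
K_X(t) = log M_X(t) = -4*log(1 - 2*t)
D^5[K](t) = -3072/(32*t^5 - 80*t^4 + 80*t^3 - 40*t^2 + 10*t - 1)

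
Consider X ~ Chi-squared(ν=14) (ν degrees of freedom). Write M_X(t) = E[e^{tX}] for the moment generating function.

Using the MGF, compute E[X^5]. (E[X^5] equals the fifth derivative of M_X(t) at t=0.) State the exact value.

M_X(t) = (1 - 2*t)^(-7)
M′(t) = 14/(256*t^8 - 1024*t^7 + 1792*t^6 - 1792*t^5 + 1120*t^4 - 448*t^3 + 112*t^2 - 16*t + 1)
M′′(t) = -224/(512*t^9 - 2304*t^8 + 4608*t^7 - 5376*t^6 + 4032*t^5 - 2016*t^4 + 672*t^3 - 144*t^2 + 18*t - 1)
M′′′(t) = 4032/(1024*t^10 - 5120*t^9 + 11520*t^8 - 15360*t^7 + 13440*t^6 - 8064*t^5 + 3360*t^4 - 960*t^3 + 180*t^2 - 20*t + 1)
M′′′′(t) = -80640/(2048*t^11 - 11264*t^10 + 28160*t^9 - 42240*t^8 + 42240*t^7 - 29568*t^6 + 14784*t^5 - 5280*t^4 + 1320*t^3 - 220*t^2 + 22*t - 1)
M′′′′′(t) = 1774080/(4096*t^12 - 24576*t^11 + 67584*t^10 - 112640*t^9 + 126720*t^8 - 101376*t^7 + 59136*t^6 - 25344*t^5 + 7920*t^4 - 1760*t^3 + 264*t^2 - 24*t + 1)

E[X^5] = M′′′′′(0) = 1774080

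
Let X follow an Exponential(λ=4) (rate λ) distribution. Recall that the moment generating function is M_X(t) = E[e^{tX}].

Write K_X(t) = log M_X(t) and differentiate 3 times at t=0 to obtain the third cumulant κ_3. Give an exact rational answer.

κ_3 = D^3[K](0) = 1/32

M_X(t) = 4/(4 - t)
K_X(t) = log M_X(t) = -log(4 - t) + 2*log(2)
D^3[K](t) = -2/(t^3 - 12*t^2 + 48*t - 64)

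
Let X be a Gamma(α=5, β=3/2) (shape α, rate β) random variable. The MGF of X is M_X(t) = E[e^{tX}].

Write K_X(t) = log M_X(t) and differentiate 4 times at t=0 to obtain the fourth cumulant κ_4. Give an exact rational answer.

M_X(t) = 243/(32*(3/2 - t)^5)
K_X(t) = log M_X(t) = -5*log(3/2 - t) - 5*log(2) + 5*log(3)
K^(4)(t) = 480/(16*t^4 - 96*t^3 + 216*t^2 - 216*t + 81)

κ_4 = K^(4)(0) = 160/27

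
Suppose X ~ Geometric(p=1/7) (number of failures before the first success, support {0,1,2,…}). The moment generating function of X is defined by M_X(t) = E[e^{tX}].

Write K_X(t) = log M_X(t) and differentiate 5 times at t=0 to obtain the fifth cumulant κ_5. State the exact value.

κ_5 = K^(5)(0) = 275730

M_X(t) = 1/(7*(1 - 6*e^(t)/7))
K_X(t) = log M_X(t) = -log(1 - 6*e^(t)/7) - log(7)
K^(5)(t) = (-9072*e^(4*t) - 116424*e^(3*t) - 135828*e^(2*t) - 14406*e^(t))/(7776*e^(5*t) - 45360*e^(4*t) + 105840*e^(3*t) - 123480*e^(2*t) + 72030*e^(t) - 16807)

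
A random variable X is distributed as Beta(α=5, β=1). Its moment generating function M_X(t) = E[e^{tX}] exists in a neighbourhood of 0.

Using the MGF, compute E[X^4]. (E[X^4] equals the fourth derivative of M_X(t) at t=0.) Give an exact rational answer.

M_X(t) = ₁F₁(5; 6; t)
M′(t) = 5*₁F₁(6; 7; t)/6
M′′(t) = 5*₁F₁(7; 8; t)/7
M′′′(t) = 5*₁F₁(8; 9; t)/8
M′′′′(t) = 5*₁F₁(9; 10; t)/9

E[X^4] = M′′′′(0) = 5/9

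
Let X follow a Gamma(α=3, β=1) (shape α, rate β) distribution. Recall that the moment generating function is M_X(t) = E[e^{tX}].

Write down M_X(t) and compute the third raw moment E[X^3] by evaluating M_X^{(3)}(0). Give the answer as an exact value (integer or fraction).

E[X^3] = d^3M/dt^3 |_{t=0} = 60

M_X(t) = (1 - t)^(-3)
dM/dt = 3/(t^4 - 4*t^3 + 6*t^2 - 4*t + 1)
d^2M/dt^2 = -12/(t^5 - 5*t^4 + 10*t^3 - 10*t^2 + 5*t - 1)
d^3M/dt^3 = 60/(t^6 - 6*t^5 + 15*t^4 - 20*t^3 + 15*t^2 - 6*t + 1)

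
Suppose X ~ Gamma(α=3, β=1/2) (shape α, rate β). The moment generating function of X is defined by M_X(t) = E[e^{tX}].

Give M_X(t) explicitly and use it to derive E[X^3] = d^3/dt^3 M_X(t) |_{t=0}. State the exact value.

E[X^3] = M′′′(0) = 480

M_X(t) = 1/(8*(1/2 - t)^3)
M′(t) = 6/(16*t^4 - 32*t^3 + 24*t^2 - 8*t + 1)
M′′(t) = -48/(32*t^5 - 80*t^4 + 80*t^3 - 40*t^2 + 10*t - 1)
M′′′(t) = 480/(64*t^6 - 192*t^5 + 240*t^4 - 160*t^3 + 60*t^2 - 12*t + 1)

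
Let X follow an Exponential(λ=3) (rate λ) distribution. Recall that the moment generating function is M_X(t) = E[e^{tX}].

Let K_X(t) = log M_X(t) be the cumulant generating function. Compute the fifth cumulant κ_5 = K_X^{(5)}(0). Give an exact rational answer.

κ_5 = K^(5)(0) = 8/81

M_X(t) = 3/(3 - t)
K_X(t) = log M_X(t) = -log(3 - t) + log(3)
K^(5)(t) = -24/(t^5 - 15*t^4 + 90*t^3 - 270*t^2 + 405*t - 243)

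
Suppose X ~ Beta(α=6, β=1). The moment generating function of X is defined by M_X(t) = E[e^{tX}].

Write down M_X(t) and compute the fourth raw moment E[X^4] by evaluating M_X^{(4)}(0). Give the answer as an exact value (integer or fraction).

E[X^4] = D^4[M](0) = 3/5

M_X(t) = ₁F₁(6; 7; t)
D^4[M](t) = 3*₁F₁(10; 11; t)/5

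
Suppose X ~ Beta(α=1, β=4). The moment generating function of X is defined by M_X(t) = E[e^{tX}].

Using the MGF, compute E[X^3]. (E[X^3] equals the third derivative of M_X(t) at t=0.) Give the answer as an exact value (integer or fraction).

E[X^3] = d^3M/dt^3 |_{t=0} = 1/35

M_X(t) = ₁F₁(1; 5; t)
dM/dt = ₁F₁(2; 6; t)/5
d^2M/dt^2 = ₁F₁(3; 7; t)/15
d^3M/dt^3 = ₁F₁(4; 8; t)/35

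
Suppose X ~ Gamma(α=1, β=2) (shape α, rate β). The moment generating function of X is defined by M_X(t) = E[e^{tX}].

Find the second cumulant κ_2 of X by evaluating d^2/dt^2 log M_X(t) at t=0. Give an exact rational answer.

M_X(t) = 2/(2 - t)
K_X(t) = log M_X(t) = -log(2 - t) + log(2)
K′(t) = -1/(t - 2)
K′′(t) = 1/(t^2 - 4*t + 4)

κ_2 = K′′(0) = 1/4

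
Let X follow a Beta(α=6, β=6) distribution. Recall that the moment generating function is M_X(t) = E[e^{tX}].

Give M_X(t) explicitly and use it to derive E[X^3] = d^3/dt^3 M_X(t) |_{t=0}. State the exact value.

E[X^3] = D^3[M](0) = 2/13

M_X(t) = ₁F₁(6; 12; t)
D^3[M](t) = 2*₁F₁(9; 15; t)/13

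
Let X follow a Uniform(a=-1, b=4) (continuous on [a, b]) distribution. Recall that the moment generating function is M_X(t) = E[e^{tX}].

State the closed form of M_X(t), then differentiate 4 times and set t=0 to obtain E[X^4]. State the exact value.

M_X(t) = (e^(4*t) - e^(-t))/(5*t)
M^(4)(t) = (256*t^4*e^(5*t) - t^4 - 256*t^3*e^(5*t) - 4*t^3 + 192*t^2*e^(5*t) - 12*t^2 - 96*t*e^(5*t) - 24*t + 24*e^(5*t) - 24)*e^(-t)/(5*t^5)

E[X^4] = M^(4)(0) = 41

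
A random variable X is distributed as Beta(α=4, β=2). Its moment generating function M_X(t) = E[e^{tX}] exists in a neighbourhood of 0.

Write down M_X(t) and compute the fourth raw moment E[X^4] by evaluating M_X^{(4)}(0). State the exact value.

E[X^4] = M^(4)(0) = 5/18

M_X(t) = ₁F₁(4; 6; t)
M^(4)(t) = 5*₁F₁(8; 10; t)/18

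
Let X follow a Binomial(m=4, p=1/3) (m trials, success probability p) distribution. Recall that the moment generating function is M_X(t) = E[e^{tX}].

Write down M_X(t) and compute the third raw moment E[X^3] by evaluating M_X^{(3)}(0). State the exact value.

E[X^3] = M^(3)(0) = 56/9

M_X(t) = (e^(t)/3 + 2/3)^4
M^(3)(t) = 64*e^(4*t)/81 + 8*e^(3*t)/3 + 64*e^(2*t)/27 + 32*e^(t)/81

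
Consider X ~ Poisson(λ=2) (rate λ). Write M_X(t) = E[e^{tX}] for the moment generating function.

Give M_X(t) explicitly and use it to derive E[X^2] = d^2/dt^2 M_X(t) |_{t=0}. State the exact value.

E[X^2] = d^2M/dt^2 |_{t=0} = 6

M_X(t) = e^(2*e^(t) - 2)
dM/dt = 2*e^(-2)*e^(t)*e^(2*e^(t))
d^2M/dt^2 = (4*e^(2*t)*e^(2*e^(t)) + 2*e^(t)*e^(2*e^(t)))*e^(-2)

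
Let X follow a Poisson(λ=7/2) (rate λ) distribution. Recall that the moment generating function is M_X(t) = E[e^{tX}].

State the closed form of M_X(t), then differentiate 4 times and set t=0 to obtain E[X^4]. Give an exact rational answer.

M_X(t) = e^(7*e^(t)/2 - 7/2)
D^4[M](t) = (2401*e^(4*t)*e^(7*e^(t)/2) + 4116*e^(3*t)*e^(7*e^(t)/2) + 1372*e^(2*t)*e^(7*e^(t)/2) + 56*e^(t)*e^(7*e^(t)/2))*e^(-7/2)/16

E[X^4] = D^4[M](0) = 7945/16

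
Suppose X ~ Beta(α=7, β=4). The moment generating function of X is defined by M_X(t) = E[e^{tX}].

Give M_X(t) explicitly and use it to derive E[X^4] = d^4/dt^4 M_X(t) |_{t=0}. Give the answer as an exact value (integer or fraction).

E[X^4] = D^4[M](0) = 30/143

M_X(t) = ₁F₁(7; 11; t)
D^4[M](t) = 30*₁F₁(11; 15; t)/143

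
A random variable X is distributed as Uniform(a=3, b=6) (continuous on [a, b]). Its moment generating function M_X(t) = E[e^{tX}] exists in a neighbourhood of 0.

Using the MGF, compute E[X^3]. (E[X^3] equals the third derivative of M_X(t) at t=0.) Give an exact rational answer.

M_X(t) = (e^(6*t) - e^(3*t))/(3*t)
D^3[M](t) = (72*t^3*e^(6*t) - 9*t^3*e^(3*t) - 36*t^2*e^(6*t) + 9*t^2*e^(3*t) + 12*t*e^(6*t) - 6*t*e^(3*t) - 2*e^(6*t) + 2*e^(3*t))/t^4

E[X^3] = D^3[M](0) = 405/4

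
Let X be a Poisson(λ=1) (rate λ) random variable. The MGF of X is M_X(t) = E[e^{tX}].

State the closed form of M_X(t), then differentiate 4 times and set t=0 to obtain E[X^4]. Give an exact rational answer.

E[X^4] = D^4[M](0) = 15

M_X(t) = e^(e^(t) - 1)
D^4[M](t) = (e^(4*t)*e^(e^(t)) + 6*e^(3*t)*e^(e^(t)) + 7*e^(2*t)*e^(e^(t)) + e^(t)*e^(e^(t)))*e^(-1)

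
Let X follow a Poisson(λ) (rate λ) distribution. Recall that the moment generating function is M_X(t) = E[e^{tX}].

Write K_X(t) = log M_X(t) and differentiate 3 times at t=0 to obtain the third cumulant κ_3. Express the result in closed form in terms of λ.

κ_3 = K^(3)(0) = λ

M_X(t) = e^(λ*(e^(t) - 1))
K_X(t) = log M_X(t) = λ*(e^(t) - 1)
K^(3)(t) = λ*e^(t)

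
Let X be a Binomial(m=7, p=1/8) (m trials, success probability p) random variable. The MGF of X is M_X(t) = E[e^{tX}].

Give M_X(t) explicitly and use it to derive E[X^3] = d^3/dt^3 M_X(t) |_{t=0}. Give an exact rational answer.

E[X^3] = M^(3)(0) = 833/256

M_X(t) = (e^(t)/8 + 7/8)^7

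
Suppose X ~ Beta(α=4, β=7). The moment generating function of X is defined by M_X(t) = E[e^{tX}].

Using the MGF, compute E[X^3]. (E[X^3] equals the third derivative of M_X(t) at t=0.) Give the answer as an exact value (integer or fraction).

E[X^3] = M′′′(0) = 10/143

M_X(t) = ₁F₁(4; 11; t)
M′(t) = 4*₁F₁(5; 12; t)/11
M′′(t) = 5*₁F₁(6; 13; t)/33
M′′′(t) = 10*₁F₁(7; 14; t)/143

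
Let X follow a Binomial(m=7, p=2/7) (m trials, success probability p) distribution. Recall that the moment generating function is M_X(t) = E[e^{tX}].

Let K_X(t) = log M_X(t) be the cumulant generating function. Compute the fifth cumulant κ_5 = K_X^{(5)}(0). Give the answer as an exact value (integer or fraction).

κ_5 = K′′′′′(0) = -2130/2401

M_X(t) = (2*e^(t)/7 + 5/7)^7
K_X(t) = log M_X(t) = 7*log(2*e^(t)/7 + 5/7)
K′(t) = 14*e^(t)/(2*e^(t) + 5)
K′′(t) = 70*e^(t)/(4*e^(2*t) + 20*e^(t) + 25)
K′′′(t) = (-140*e^(2*t) + 350*e^(t))/(8*e^(3*t) + 60*e^(2*t) + 150*e^(t) + 125)
K′′′′(t) = (280*e^(3*t) - 2800*e^(2*t) + 1750*e^(t))/(16*e^(4*t) + 160*e^(3*t) + 600*e^(2*t) + 1000*e^(t) + 625)
K′′′′′(t) = (-560*e^(4*t) + 15400*e^(3*t) - 38500*e^(2*t) + 8750*e^(t))/(32*e^(5*t) + 400*e^(4*t) + 2000*e^(3*t) + 5000*e^(2*t) + 6250*e^(t) + 3125)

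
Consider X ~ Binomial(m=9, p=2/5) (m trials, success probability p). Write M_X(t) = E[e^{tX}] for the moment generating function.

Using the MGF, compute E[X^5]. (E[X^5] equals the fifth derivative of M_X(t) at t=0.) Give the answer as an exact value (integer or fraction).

E[X^5] = D^5[M](0) = 1194858/625

M_X(t) = (2*e^(t)/5 + 3/5)^9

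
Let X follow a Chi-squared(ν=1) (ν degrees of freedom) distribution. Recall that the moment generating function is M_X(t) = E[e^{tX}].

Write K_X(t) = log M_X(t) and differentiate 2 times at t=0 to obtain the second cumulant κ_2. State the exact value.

M_X(t) = 1/√(1 - 2*t)
K_X(t) = log M_X(t) = -log(1 - 2*t)/2
dK/dt = -1/(2*t - 1)
d^2K/dt^2 = 2/(4*t^2 - 4*t + 1)

κ_2 = d^2K/dt^2 |_{t=0} = 2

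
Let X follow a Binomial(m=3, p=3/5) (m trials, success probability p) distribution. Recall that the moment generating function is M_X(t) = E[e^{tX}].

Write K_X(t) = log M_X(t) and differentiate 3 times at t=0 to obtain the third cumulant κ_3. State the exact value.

M_X(t) = (3*e^(t)/5 + 2/5)^3
K_X(t) = log M_X(t) = 3*log(3*e^(t)/5 + 2/5)
K′(t) = 9*e^(t)/(3*e^(t) + 2)
K′′(t) = 18*e^(t)/(9*e^(2*t) + 12*e^(t) + 4)
K′′′(t) = (-54*e^(2*t) + 36*e^(t))/(27*e^(3*t) + 54*e^(2*t) + 36*e^(t) + 8)

κ_3 = K′′′(0) = -18/125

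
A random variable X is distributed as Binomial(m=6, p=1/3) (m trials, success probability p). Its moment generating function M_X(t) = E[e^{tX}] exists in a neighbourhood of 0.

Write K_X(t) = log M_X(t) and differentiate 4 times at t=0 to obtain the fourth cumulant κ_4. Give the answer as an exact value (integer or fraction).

κ_4 = D^4[K](0) = -4/9

M_X(t) = (e^(t)/3 + 2/3)^6
K_X(t) = log M_X(t) = 6*log(e^(t)/3 + 2/3)
D^4[K](t) = (12*e^(3*t) - 96*e^(2*t) + 48*e^(t))/(e^(4*t) + 8*e^(3*t) + 24*e^(2*t) + 32*e^(t) + 16)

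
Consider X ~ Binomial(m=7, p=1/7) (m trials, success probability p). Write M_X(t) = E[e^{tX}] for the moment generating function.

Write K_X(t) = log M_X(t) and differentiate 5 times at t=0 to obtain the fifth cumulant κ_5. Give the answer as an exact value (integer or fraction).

κ_5 = K′′′′′(0) = -690/2401

M_X(t) = (e^(t)/7 + 6/7)^7
K_X(t) = log M_X(t) = 7*log(e^(t)/7 + 6/7)
K′(t) = 7*e^(t)/(e^(t) + 6)
K′′(t) = 42*e^(t)/(e^(2*t) + 12*e^(t) + 36)
K′′′(t) = (-42*e^(2*t) + 252*e^(t))/(e^(3*t) + 18*e^(2*t) + 108*e^(t) + 216)
K′′′′(t) = (42*e^(3*t) - 1008*e^(2*t) + 1512*e^(t))/(e^(4*t) + 24*e^(3*t) + 216*e^(2*t) + 864*e^(t) + 1296)
K′′′′′(t) = (-42*e^(4*t) + 2772*e^(3*t) - 16632*e^(2*t) + 9072*e^(t))/(e^(5*t) + 30*e^(4*t) + 360*e^(3*t) + 2160*e^(2*t) + 6480*e^(t) + 7776)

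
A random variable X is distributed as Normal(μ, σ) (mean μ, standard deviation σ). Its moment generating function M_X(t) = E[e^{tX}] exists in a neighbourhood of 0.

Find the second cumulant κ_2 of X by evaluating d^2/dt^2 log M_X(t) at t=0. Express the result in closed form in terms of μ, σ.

κ_2 = D^2[K](0) = σ^2

M_X(t) = e^(μ*t + σ^2*t^2/2)
K_X(t) = log M_X(t) = μ*t + σ^2*t^2/2
D^2[K](t) = σ^2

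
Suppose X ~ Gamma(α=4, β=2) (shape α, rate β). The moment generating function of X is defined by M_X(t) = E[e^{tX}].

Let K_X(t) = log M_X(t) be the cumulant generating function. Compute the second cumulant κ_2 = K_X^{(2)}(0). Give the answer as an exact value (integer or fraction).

M_X(t) = 16/(2 - t)^4
K_X(t) = log M_X(t) = -4*log(2 - t) + 4*log(2)
K′(t) = -4/(t - 2)
K′′(t) = 4/(t^2 - 4*t + 4)

κ_2 = K′′(0) = 1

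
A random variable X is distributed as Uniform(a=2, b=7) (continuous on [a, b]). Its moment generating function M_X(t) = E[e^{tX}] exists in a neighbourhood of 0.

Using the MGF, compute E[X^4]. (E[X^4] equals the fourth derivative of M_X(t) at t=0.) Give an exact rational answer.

E[X^4] = M′′′′(0) = 671

M_X(t) = (e^(7*t) - e^(2*t))/(5*t)
M′(t) = (7*t*e^(7*t) - 2*t*e^(2*t) - e^(7*t) + e^(2*t))/(5*t^2)
M′′(t) = (49*t^2*e^(7*t) - 4*t^2*e^(2*t) - 14*t*e^(7*t) + 4*t*e^(2*t) + 2*e^(7*t) - 2*e^(2*t))/(5*t^3)
M′′′(t) = (343*t^3*e^(7*t) - 8*t^3*e^(2*t) - 147*t^2*e^(7*t) + 12*t^2*e^(2*t) + 42*t*e^(7*t) - 12*t*e^(2*t) - 6*e^(7*t) + 6*e^(2*t))/(5*t^4)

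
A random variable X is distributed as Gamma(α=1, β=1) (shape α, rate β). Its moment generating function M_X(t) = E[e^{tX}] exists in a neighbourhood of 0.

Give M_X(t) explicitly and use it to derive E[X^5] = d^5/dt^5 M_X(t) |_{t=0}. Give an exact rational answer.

M_X(t) = 1/(1 - t)
dM/dt = 1/(t^2 - 2*t + 1)
d^2M/dt^2 = -2/(t^3 - 3*t^2 + 3*t - 1)
d^3M/dt^3 = 6/(t^4 - 4*t^3 + 6*t^2 - 4*t + 1)
d^4M/dt^4 = -24/(t^5 - 5*t^4 + 10*t^3 - 10*t^2 + 5*t - 1)
d^5M/dt^5 = 120/(t^6 - 6*t^5 + 15*t^4 - 20*t^3 + 15*t^2 - 6*t + 1)

E[X^5] = d^5M/dt^5 |_{t=0} = 120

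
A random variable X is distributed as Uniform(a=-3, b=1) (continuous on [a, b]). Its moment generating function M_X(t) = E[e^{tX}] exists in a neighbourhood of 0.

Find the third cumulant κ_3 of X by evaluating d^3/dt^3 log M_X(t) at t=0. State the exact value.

κ_3 = K^(3)(0) = 0

M_X(t) = (e^(t) - e^(-3*t))/(4*t)
K_X(t) = log M_X(t) = -log(t) + log(e^(t) - e^(-3*t)) - 2*log(2)
K^(3)(t) = (64*t^3*e^(8*t) + 64*t^3*e^(4*t) - 2*e^(12*t) + 6*e^(8*t) - 6*e^(4*t) + 2)/(t^3*e^(12*t) - 3*t^3*e^(8*t) + 3*t^3*e^(4*t) - t^3)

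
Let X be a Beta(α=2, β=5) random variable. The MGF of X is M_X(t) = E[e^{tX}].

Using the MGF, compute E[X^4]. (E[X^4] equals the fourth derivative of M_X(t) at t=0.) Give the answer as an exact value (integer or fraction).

M_X(t) = ₁F₁(2; 7; t)
dM/dt = 2*₁F₁(3; 8; t)/7
d^2M/dt^2 = 3*₁F₁(4; 9; t)/28
d^3M/dt^3 = ₁F₁(5; 10; t)/21
d^4M/dt^4 = ₁F₁(6; 11; t)/42

E[X^4] = d^4M/dt^4 |_{t=0} = 1/42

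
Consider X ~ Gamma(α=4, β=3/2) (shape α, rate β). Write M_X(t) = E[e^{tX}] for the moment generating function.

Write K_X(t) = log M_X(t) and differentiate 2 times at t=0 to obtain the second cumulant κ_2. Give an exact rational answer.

M_X(t) = 81/(16*(3/2 - t)^4)
K_X(t) = log M_X(t) = -4*log(3/2 - t) - 4*log(2) + 4*log(3)
K′(t) = -8/(2*t - 3)
K′′(t) = 16/(4*t^2 - 12*t + 9)

κ_2 = K′′(0) = 16/9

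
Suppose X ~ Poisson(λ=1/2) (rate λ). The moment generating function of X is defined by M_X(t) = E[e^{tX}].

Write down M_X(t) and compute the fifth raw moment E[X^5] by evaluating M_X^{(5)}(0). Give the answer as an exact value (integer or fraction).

E[X^5] = d^5M/dt^5 |_{t=0} = 257/32

M_X(t) = e^(e^(t)/2 - 1/2)
dM/dt = e^(-1/2)*e^(t)*e^(e^(t)/2)/2
d^2M/dt^2 = (e^(2*t)*e^(e^(t)/2) + 2*e^(t)*e^(e^(t)/2))*e^(-1/2)/4
d^3M/dt^3 = (e^(3*t)*e^(e^(t)/2) + 6*e^(2*t)*e^(e^(t)/2) + 4*e^(t)*e^(e^(t)/2))*e^(-1/2)/8
d^4M/dt^4 = (e^(4*t)*e^(e^(t)/2) + 12*e^(3*t)*e^(e^(t)/2) + 28*e^(2*t)*e^(e^(t)/2) + 8*e^(t)*e^(e^(t)/2))*e^(-1/2)/16
d^5M/dt^5 = (e^(5*t)*e^(e^(t)/2) + 20*e^(4*t)*e^(e^(t)/2) + 100*e^(3*t)*e^(e^(t)/2) + 120*e^(2*t)*e^(e^(t)/2) + 16*e^(t)*e^(e^(t)/2))*e^(-1/2)/32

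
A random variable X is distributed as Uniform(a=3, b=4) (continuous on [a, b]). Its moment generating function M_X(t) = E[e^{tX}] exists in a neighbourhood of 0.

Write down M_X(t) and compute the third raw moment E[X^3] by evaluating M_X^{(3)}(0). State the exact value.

M_X(t) = (e^(4*t) - e^(3*t))/t
D^3[M](t) = (64*t^3*e^(4*t) - 27*t^3*e^(3*t) - 48*t^2*e^(4*t) + 27*t^2*e^(3*t) + 24*t*e^(4*t) - 18*t*e^(3*t) - 6*e^(4*t) + 6*e^(3*t))/t^4

E[X^3] = D^3[M](0) = 175/4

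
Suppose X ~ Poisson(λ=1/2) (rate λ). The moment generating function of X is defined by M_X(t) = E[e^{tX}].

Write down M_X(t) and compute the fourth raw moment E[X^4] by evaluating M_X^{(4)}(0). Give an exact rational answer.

E[X^4] = d^4M/dt^4 |_{t=0} = 49/16

M_X(t) = e^(e^(t)/2 - 1/2)
dM/dt = e^(-1/2)*e^(t)*e^(e^(t)/2)/2
d^2M/dt^2 = (e^(2*t)*e^(e^(t)/2) + 2*e^(t)*e^(e^(t)/2))*e^(-1/2)/4
d^3M/dt^3 = (e^(3*t)*e^(e^(t)/2) + 6*e^(2*t)*e^(e^(t)/2) + 4*e^(t)*e^(e^(t)/2))*e^(-1/2)/8
d^4M/dt^4 = (e^(4*t)*e^(e^(t)/2) + 12*e^(3*t)*e^(e^(t)/2) + 28*e^(2*t)*e^(e^(t)/2) + 8*e^(t)*e^(e^(t)/2))*e^(-1/2)/16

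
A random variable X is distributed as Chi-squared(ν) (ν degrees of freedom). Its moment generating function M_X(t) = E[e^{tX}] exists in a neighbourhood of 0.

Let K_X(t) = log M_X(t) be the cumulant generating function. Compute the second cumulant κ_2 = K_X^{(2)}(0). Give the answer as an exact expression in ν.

M_X(t) = (1 - 2*t)^(-ν/2)
K_X(t) = log M_X(t) = -ν*log(1 - 2*t)/2
dK/dt = -ν/(2*t - 1)
d^2K/dt^2 = 2*ν/(4*t^2 - 4*t + 1)

κ_2 = d^2K/dt^2 |_{t=0} = 2*ν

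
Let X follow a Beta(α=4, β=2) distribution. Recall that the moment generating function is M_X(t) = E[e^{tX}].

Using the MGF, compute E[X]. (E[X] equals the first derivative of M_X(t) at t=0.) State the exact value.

E[X] = dM/dt |_{t=0} = 2/3

M_X(t) = ₁F₁(4; 6; t)
dM/dt = 2*₁F₁(5; 7; t)/3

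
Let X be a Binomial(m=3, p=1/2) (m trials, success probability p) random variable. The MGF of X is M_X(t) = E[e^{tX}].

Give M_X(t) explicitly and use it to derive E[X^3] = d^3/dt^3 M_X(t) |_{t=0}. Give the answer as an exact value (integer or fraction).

E[X^3] = d^3M/dt^3 |_{t=0} = 27/4

M_X(t) = (e^(t)/2 + 1/2)^3
dM/dt = 3*e^(3*t)/8 + 3*e^(2*t)/4 + 3*e^(t)/8
d^2M/dt^2 = 9*e^(3*t)/8 + 3*e^(2*t)/2 + 3*e^(t)/8
d^3M/dt^3 = 27*e^(3*t)/8 + 3*e^(2*t) + 3*e^(t)/8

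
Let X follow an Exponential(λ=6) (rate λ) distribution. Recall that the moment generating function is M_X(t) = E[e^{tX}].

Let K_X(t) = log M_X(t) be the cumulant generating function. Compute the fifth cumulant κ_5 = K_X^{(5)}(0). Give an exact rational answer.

M_X(t) = 6/(6 - t)
K_X(t) = log M_X(t) = -log(6 - t) + log(6)
K′(t) = -1/(t - 6)
K′′(t) = 1/(t^2 - 12*t + 36)
K′′′(t) = -2/(t^3 - 18*t^2 + 108*t - 216)
K′′′′(t) = 6/(t^4 - 24*t^3 + 216*t^2 - 864*t + 1296)
K′′′′′(t) = -24/(t^5 - 30*t^4 + 360*t^3 - 2160*t^2 + 6480*t - 7776)

κ_5 = K′′′′′(0) = 1/324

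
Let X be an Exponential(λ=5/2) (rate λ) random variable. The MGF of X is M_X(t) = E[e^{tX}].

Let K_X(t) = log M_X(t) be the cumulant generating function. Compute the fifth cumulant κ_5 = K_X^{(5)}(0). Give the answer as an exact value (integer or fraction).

κ_5 = d^5K/dt^5 |_{t=0} = 768/3125

M_X(t) = 5/(2*(5/2 - t))
K_X(t) = log M_X(t) = -log(5/2 - t) - log(2) + log(5)
dK/dt = -2/(2*t - 5)
d^2K/dt^2 = 4/(4*t^2 - 20*t + 25)
d^3K/dt^3 = -16/(8*t^3 - 60*t^2 + 150*t - 125)
d^4K/dt^4 = 96/(16*t^4 - 160*t^3 + 600*t^2 - 1000*t + 625)
d^5K/dt^5 = -768/(32*t^5 - 400*t^4 + 2000*t^3 - 5000*t^2 + 6250*t - 3125)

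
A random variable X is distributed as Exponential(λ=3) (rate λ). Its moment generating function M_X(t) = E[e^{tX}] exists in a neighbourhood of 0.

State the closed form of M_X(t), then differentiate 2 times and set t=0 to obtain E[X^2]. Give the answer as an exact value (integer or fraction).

E[X^2] = d^2M/dt^2 |_{t=0} = 2/9

M_X(t) = 3/(3 - t)
dM/dt = 3/(t^2 - 6*t + 9)
d^2M/dt^2 = -6/(t^3 - 9*t^2 + 27*t - 27)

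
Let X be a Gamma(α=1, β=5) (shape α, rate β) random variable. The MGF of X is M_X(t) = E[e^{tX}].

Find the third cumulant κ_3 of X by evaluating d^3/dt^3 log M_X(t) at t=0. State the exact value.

M_X(t) = 5/(5 - t)
K_X(t) = log M_X(t) = -log(5 - t) + log(5)
dK/dt = -1/(t - 5)
d^2K/dt^2 = 1/(t^2 - 10*t + 25)
d^3K/dt^3 = -2/(t^3 - 15*t^2 + 75*t - 125)

κ_3 = d^3K/dt^3 |_{t=0} = 2/125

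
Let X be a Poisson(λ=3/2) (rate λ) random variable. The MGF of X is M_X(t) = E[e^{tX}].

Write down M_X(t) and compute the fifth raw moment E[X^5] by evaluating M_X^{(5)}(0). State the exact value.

M_X(t) = e^(3*e^(t)/2 - 3/2)
dM/dt = 3*e^(-3/2)*e^(t)*e^(3*e^(t)/2)/2
d^2M/dt^2 = (9*e^(2*t)*e^(3*e^(t)/2) + 6*e^(t)*e^(3*e^(t)/2))*e^(-3/2)/4
d^3M/dt^3 = (27*e^(3*t)*e^(3*e^(t)/2) + 54*e^(2*t)*e^(3*e^(t)/2) + 12*e^(t)*e^(3*e^(t)/2))*e^(-3/2)/8
d^4M/dt^4 = (81*e^(4*t)*e^(3*e^(t)/2) + 324*e^(3*t)*e^(3*e^(t)/2) + 252*e^(2*t)*e^(3*e^(t)/2) + 24*e^(t)*e^(3*e^(t)/2))*e^(-3/2)/16
d^5M/dt^5 = (243*e^(5*t)*e^(3*e^(t)/2) + 1620*e^(4*t)*e^(3*e^(t)/2) + 2700*e^(3*t)*e^(3*e^(t)/2) + 1080*e^(2*t)*e^(3*e^(t)/2) + 48*e^(t)*e^(3*e^(t)/2))*e^(-3/2)/32

E[X^5] = d^5M/dt^5 |_{t=0} = 5691/32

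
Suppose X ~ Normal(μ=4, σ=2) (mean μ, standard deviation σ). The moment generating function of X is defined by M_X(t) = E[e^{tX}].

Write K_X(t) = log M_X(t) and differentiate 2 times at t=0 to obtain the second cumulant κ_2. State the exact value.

M_X(t) = e^(2*t^2 + 4*t)
K_X(t) = log M_X(t) = 2*t^2 + 4*t
D^2[K](t) = 4

κ_2 = D^2[K](0) = 4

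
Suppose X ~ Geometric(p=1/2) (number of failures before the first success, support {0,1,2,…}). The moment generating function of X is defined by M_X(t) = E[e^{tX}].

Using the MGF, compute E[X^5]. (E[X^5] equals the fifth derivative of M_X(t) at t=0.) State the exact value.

E[X^5] = d^5M/dt^5 |_{t=0} = 541

M_X(t) = 1/(2*(1 - e^(t)/2))
dM/dt = e^(t)/(e^(2*t) - 4*e^(t) + 4)
d^2M/dt^2 = (-e^(2*t) - 2*e^(t))/(e^(3*t) - 6*e^(2*t) + 12*e^(t) - 8)
d^3M/dt^3 = (e^(3*t) + 8*e^(2*t) + 4*e^(t))/(e^(4*t) - 8*e^(3*t) + 24*e^(2*t) - 32*e^(t) + 16)
d^4M/dt^4 = (-e^(4*t) - 22*e^(3*t) - 44*e^(2*t) - 8*e^(t))/(e^(5*t) - 10*e^(4*t) + 40*e^(3*t) - 80*e^(2*t) + 80*e^(t) - 32)
d^5M/dt^5 = (e^(5*t) + 52*e^(4*t) + 264*e^(3*t) + 208*e^(2*t) + 16*e^(t))/(e^(6*t) - 12*e^(5*t) + 60*e^(4*t) - 160*e^(3*t) + 240*e^(2*t) - 192*e^(t) + 64)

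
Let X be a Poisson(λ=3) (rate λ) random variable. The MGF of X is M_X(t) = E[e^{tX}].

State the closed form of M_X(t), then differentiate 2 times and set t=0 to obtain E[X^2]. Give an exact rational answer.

M_X(t) = e^(3*e^(t) - 3)
D^2[M](t) = (9*e^(2*t)*e^(3*e^(t)) + 3*e^(t)*e^(3*e^(t)))*e^(-3)

E[X^2] = D^2[M](0) = 12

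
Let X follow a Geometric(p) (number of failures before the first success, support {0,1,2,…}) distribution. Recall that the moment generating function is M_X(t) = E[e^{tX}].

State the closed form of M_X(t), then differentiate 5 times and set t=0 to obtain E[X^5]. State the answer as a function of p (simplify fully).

E[X^5] = D^5[M](0) = -1 + 31/p - 180/p^2 + 390/p^3 - 360/p^4 + 120/p^5

M_X(t) = p/(-(1 - p)*e^(t) + 1)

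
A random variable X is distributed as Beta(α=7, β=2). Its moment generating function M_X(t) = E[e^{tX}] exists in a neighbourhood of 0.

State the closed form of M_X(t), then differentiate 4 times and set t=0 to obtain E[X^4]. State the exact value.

E[X^4] = D^4[M](0) = 14/33

M_X(t) = ₁F₁(7; 9; t)
D^4[M](t) = 14*₁F₁(11; 13; t)/33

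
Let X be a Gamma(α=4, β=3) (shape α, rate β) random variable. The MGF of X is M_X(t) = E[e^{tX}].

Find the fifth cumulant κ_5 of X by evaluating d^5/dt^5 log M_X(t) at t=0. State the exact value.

M_X(t) = 81/(3 - t)^4
K_X(t) = log M_X(t) = -4*log(3 - t) + 4*log(3)
K′(t) = -4/(t - 3)
K′′(t) = 4/(t^2 - 6*t + 9)
K′′′(t) = -8/(t^3 - 9*t^2 + 27*t - 27)
K′′′′(t) = 24/(t^4 - 12*t^3 + 54*t^2 - 108*t + 81)
K′′′′′(t) = -96/(t^5 - 15*t^4 + 90*t^3 - 270*t^2 + 405*t - 243)

κ_5 = K′′′′′(0) = 32/81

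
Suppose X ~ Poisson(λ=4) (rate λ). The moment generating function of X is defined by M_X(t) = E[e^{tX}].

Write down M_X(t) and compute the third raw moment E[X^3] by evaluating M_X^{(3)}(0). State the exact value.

M_X(t) = e^(4*e^(t) - 4)
M′(t) = 4*e^(-4)*e^(t)*e^(4*e^(t))
M′′(t) = (16*e^(2*t)*e^(4*e^(t)) + 4*e^(t)*e^(4*e^(t)))*e^(-4)
M′′′(t) = (64*e^(3*t)*e^(4*e^(t)) + 48*e^(2*t)*e^(4*e^(t)) + 4*e^(t)*e^(4*e^(t)))*e^(-4)

E[X^3] = M′′′(0) = 116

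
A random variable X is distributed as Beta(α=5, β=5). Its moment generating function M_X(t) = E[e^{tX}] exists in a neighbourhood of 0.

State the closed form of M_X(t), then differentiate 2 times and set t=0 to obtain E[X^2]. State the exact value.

M_X(t) = ₁F₁(5; 10; t)
M′(t) = ₁F₁(6; 11; t)/2
M′′(t) = 3*₁F₁(7; 12; t)/11

E[X^2] = M′′(0) = 3/11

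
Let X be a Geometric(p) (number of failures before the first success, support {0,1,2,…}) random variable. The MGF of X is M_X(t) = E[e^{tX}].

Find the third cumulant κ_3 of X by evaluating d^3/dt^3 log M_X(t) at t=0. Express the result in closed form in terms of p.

κ_3 = K′′′(0) = (p^2 - 3*p + 2)/p^3

M_X(t) = p/(-(1 - p)*e^(t) + 1)
K_X(t) = log M_X(t) = log(p) - log(-(1 - p)*e^(t) + 1)
K′(t) = (-p*e^(t) + e^(t))/(p*e^(t) - e^(t) + 1)
K′′(t) = (-p*e^(t) + e^(t))/(p^2*e^(2*t) - 2*p*e^(2*t) + 2*p*e^(t) + e^(2*t) - 2*e^(t) + 1)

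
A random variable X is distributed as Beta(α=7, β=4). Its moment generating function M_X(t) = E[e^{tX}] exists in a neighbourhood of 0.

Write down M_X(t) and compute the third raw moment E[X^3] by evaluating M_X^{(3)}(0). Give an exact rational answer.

M_X(t) = ₁F₁(7; 11; t)
M^(3)(t) = 42*₁F₁(10; 14; t)/143

E[X^3] = M^(3)(0) = 42/143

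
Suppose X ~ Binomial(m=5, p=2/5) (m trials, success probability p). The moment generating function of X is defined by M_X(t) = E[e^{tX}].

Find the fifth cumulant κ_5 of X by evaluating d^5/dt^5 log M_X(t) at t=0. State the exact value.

κ_5 = d^5K/dt^5 |_{t=0} = -282/625

M_X(t) = (2*e^(t)/5 + 3/5)^5
K_X(t) = log M_X(t) = 5*log(2*e^(t)/5 + 3/5)
dK/dt = 10*e^(t)/(2*e^(t) + 3)
d^2K/dt^2 = 30*e^(t)/(4*e^(2*t) + 12*e^(t) + 9)
d^3K/dt^3 = (-60*e^(2*t) + 90*e^(t))/(8*e^(3*t) + 36*e^(2*t) + 54*e^(t) + 27)
d^4K/dt^4 = (120*e^(3*t) - 720*e^(2*t) + 270*e^(t))/(16*e^(4*t) + 96*e^(3*t) + 216*e^(2*t) + 216*e^(t) + 81)
d^5K/dt^5 = (-240*e^(4*t) + 3960*e^(3*t) - 5940*e^(2*t) + 810*e^(t))/(32*e^(5*t) + 240*e^(4*t) + 720*e^(3*t) + 1080*e^(2*t) + 810*e^(t) + 243)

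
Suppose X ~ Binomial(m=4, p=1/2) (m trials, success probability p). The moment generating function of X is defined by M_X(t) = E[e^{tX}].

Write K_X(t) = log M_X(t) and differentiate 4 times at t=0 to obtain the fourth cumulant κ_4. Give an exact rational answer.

M_X(t) = (e^(t)/2 + 1/2)^4
K_X(t) = log M_X(t) = 4*log(e^(t)/2 + 1/2)
K^(4)(t) = (4*e^(3*t) - 16*e^(2*t) + 4*e^(t))/(e^(4*t) + 4*e^(3*t) + 6*e^(2*t) + 4*e^(t) + 1)

κ_4 = K^(4)(0) = -1/2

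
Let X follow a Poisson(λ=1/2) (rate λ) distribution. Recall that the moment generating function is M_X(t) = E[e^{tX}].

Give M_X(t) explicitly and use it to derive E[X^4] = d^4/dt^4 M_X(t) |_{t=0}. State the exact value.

E[X^4] = M^(4)(0) = 49/16

M_X(t) = e^(e^(t)/2 - 1/2)
M^(4)(t) = (e^(4*t)*e^(e^(t)/2) + 12*e^(3*t)*e^(e^(t)/2) + 28*e^(2*t)*e^(e^(t)/2) + 8*e^(t)*e^(e^(t)/2))*e^(-1/2)/16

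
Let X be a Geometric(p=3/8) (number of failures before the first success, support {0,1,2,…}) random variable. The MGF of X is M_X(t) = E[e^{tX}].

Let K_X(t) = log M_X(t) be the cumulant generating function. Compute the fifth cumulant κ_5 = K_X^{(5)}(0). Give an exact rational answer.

M_X(t) = 3/(8*(1 - 5*e^(t)/8))
K_X(t) = log M_X(t) = -log(1 - 5*e^(t)/8) - 3*log(2) + log(3)
dK/dt = -5*e^(t)/(5*e^(t) - 8)
d^2K/dt^2 = 40*e^(t)/(25*e^(2*t) - 80*e^(t) + 64)
d^3K/dt^3 = (-200*e^(2*t) - 320*e^(t))/(125*e^(3*t) - 600*e^(2*t) + 960*e^(t) - 512)
d^4K/dt^4 = (1000*e^(3*t) + 6400*e^(2*t) + 2560*e^(t))/(625*e^(4*t) - 4000*e^(3*t) + 9600*e^(2*t) - 10240*e^(t) + 4096)
d^5K/dt^5 = (-5000*e^(4*t) - 88000*e^(3*t) - 140800*e^(2*t) - 20480*e^(t))/(3125*e^(5*t) - 25000*e^(4*t) + 80000*e^(3*t) - 128000*e^(2*t) + 102400*e^(t) - 32768)

κ_5 = d^5K/dt^5 |_{t=0} = 84760/81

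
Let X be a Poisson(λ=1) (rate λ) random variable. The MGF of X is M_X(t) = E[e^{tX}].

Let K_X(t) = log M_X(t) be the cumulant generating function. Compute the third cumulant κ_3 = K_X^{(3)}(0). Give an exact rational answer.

κ_3 = K^(3)(0) = 1

M_X(t) = e^(e^(t) - 1)
K_X(t) = log M_X(t) = e^(t) - 1
K^(3)(t) = e^(t)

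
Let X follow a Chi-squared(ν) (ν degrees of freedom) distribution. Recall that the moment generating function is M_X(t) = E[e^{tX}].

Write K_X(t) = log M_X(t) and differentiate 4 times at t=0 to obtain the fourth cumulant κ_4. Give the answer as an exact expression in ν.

M_X(t) = (1 - 2*t)^(-ν/2)
K_X(t) = log M_X(t) = -ν*log(1 - 2*t)/2
K^(4)(t) = 48*ν/(16*t^4 - 32*t^3 + 24*t^2 - 8*t + 1)

κ_4 = K^(4)(0) = 48*ν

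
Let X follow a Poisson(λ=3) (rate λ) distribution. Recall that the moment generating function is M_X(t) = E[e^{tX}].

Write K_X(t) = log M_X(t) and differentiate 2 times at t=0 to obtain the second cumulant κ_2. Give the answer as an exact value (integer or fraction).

M_X(t) = e^(3*e^(t) - 3)
K_X(t) = log M_X(t) = 3*e^(t) - 3
D^2[K](t) = 3*e^(t)

κ_2 = D^2[K](0) = 3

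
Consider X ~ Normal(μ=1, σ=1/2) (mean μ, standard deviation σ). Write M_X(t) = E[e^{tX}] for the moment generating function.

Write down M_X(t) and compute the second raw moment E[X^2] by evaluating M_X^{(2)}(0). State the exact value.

E[X^2] = d^2M/dt^2 |_{t=0} = 5/4

M_X(t) = e^(t^2/8 + t)
dM/dt = t*e^(t)*e^(t^2/8)/4 + e^(t)*e^(t^2/8)
d^2M/dt^2 = t^2*e^(t)*e^(t^2/8)/16 + t*e^(t)*e^(t^2/8)/2 + 5*e^(t)*e^(t^2/8)/4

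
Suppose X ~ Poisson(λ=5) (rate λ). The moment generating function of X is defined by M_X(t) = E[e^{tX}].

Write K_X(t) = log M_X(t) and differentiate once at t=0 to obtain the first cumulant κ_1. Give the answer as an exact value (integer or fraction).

M_X(t) = e^(5*e^(t) - 5)
K_X(t) = log M_X(t) = 5*e^(t) - 5
K^(1)(t) = 5*e^(t)

κ_1 = K^(1)(0) = 5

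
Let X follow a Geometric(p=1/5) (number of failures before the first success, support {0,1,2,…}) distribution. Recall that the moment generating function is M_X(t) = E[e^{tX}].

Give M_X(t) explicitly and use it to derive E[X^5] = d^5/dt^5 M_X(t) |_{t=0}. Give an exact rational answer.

M_X(t) = 1/(5*(1 - 4*e^(t)/5))
M′(t) = 4*e^(t)/(16*e^(2*t) - 40*e^(t) + 25)
M′′(t) = (-16*e^(2*t) - 20*e^(t))/(64*e^(3*t) - 240*e^(2*t) + 300*e^(t) - 125)
M′′′(t) = (64*e^(3*t) + 320*e^(2*t) + 100*e^(t))/(256*e^(4*t) - 1280*e^(3*t) + 2400*e^(2*t) - 2000*e^(t) + 625)
M′′′′(t) = (-256*e^(4*t) - 3520*e^(3*t) - 4400*e^(2*t) - 500*e^(t))/(1024*e^(5*t) - 6400*e^(4*t) + 16000*e^(3*t) - 20000*e^(2*t) + 12500*e^(t) - 3125)

E[X^5] = M′′′′′(0) = 194404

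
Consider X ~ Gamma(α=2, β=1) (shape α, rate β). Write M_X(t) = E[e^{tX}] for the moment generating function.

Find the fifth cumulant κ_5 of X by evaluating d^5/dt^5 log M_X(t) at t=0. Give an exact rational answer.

κ_5 = d^5K/dt^5 |_{t=0} = 48

M_X(t) = (1 - t)^(-2)
K_X(t) = log M_X(t) = -2*log(1 - t)
dK/dt = -2/(t - 1)
d^2K/dt^2 = 2/(t^2 - 2*t + 1)
d^3K/dt^3 = -4/(t^3 - 3*t^2 + 3*t - 1)
d^4K/dt^4 = 12/(t^4 - 4*t^3 + 6*t^2 - 4*t + 1)
d^5K/dt^5 = -48/(t^5 - 5*t^4 + 10*t^3 - 10*t^2 + 5*t - 1)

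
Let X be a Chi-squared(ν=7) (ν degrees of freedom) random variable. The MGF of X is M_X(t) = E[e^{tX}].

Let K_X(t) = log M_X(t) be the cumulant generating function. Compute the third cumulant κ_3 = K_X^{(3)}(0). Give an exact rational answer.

M_X(t) = (1 - 2*t)^(-7/2)
K_X(t) = log M_X(t) = -7*log(1 - 2*t)/2
D^3[K](t) = -56/(8*t^3 - 12*t^2 + 6*t - 1)

κ_3 = D^3[K](0) = 56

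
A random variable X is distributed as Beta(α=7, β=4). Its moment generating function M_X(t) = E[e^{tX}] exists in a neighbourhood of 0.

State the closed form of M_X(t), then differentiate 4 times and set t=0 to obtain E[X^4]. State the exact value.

E[X^4] = D^4[M](0) = 30/143

M_X(t) = ₁F₁(7; 11; t)
D^4[M](t) = 30*₁F₁(11; 15; t)/143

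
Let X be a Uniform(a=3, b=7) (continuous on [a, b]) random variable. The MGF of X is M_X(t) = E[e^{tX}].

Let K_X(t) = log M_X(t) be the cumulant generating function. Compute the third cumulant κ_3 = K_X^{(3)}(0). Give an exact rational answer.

κ_3 = D^3[K](0) = 0

M_X(t) = (e^(7*t) - e^(3*t))/(4*t)
K_X(t) = log M_X(t) = -log(t) + log(e^(7*t) - e^(3*t)) - 2*log(2)
D^3[K](t) = (64*t^3*e^(8*t) + 64*t^3*e^(4*t) - 2*e^(12*t) + 6*e^(8*t) - 6*e^(4*t) + 2)/(t^3*e^(12*t) - 3*t^3*e^(8*t) + 3*t^3*e^(4*t) - t^3)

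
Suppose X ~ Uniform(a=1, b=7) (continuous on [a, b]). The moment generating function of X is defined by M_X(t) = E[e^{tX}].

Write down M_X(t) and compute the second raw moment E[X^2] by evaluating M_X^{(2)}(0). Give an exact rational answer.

M_X(t) = (e^(7*t) - e^(t))/(6*t)
dM/dt = (7*t*e^(7*t) - t*e^(t) - e^(7*t) + e^(t))/(6*t^2)
d^2M/dt^2 = (49*t^2*e^(7*t) - t^2*e^(t) - 14*t*e^(7*t) + 2*t*e^(t) + 2*e^(7*t) - 2*e^(t))/(6*t^3)

E[X^2] = d^2M/dt^2 |_{t=0} = 19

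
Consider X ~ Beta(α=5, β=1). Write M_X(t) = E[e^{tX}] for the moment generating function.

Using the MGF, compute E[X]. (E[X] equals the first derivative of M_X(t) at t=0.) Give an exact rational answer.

E[X] = D[M](0) = 5/6

M_X(t) = ₁F₁(5; 6; t)
D[M](t) = 5*₁F₁(6; 7; t)/6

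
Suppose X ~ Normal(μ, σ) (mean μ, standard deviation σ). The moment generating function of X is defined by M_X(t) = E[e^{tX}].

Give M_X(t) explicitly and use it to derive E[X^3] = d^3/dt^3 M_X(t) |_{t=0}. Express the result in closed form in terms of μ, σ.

M_X(t) = e^(μ*t + σ^2*t^2/2)

E[X^3] = M^(3)(0) = μ*(μ^2 + 3*σ^2)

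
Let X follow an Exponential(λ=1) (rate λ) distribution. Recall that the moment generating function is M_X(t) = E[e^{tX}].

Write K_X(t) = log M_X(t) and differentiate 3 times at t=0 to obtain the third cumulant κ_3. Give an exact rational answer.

κ_3 = d^3K/dt^3 |_{t=0} = 2

M_X(t) = 1/(1 - t)
K_X(t) = log M_X(t) = -log(1 - t)
dK/dt = -1/(t - 1)
d^2K/dt^2 = 1/(t^2 - 2*t + 1)
d^3K/dt^3 = -2/(t^3 - 3*t^2 + 3*t - 1)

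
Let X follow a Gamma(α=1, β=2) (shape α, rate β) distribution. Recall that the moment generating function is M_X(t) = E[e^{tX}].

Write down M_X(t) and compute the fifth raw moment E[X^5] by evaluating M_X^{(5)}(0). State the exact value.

E[X^5] = M′′′′′(0) = 15/4

M_X(t) = 2/(2 - t)
M′(t) = 2/(t^2 - 4*t + 4)
M′′(t) = -4/(t^3 - 6*t^2 + 12*t - 8)
M′′′(t) = 12/(t^4 - 8*t^3 + 24*t^2 - 32*t + 16)
M′′′′(t) = -48/(t^5 - 10*t^4 + 40*t^3 - 80*t^2 + 80*t - 32)
M′′′′′(t) = 240/(t^6 - 12*t^5 + 60*t^4 - 160*t^3 + 240*t^2 - 192*t + 64)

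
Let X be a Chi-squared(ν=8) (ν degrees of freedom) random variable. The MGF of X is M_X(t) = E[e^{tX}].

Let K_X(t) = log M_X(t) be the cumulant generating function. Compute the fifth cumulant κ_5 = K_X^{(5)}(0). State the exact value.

κ_5 = K′′′′′(0) = 3072

M_X(t) = (1 - 2*t)^(-4)
K_X(t) = log M_X(t) = -4*log(1 - 2*t)
K′(t) = -8/(2*t - 1)
K′′(t) = 16/(4*t^2 - 4*t + 1)
K′′′(t) = -64/(8*t^3 - 12*t^2 + 6*t - 1)
K′′′′(t) = 384/(16*t^4 - 32*t^3 + 24*t^2 - 8*t + 1)
K′′′′′(t) = -3072/(32*t^5 - 80*t^4 + 80*t^3 - 40*t^2 + 10*t - 1)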